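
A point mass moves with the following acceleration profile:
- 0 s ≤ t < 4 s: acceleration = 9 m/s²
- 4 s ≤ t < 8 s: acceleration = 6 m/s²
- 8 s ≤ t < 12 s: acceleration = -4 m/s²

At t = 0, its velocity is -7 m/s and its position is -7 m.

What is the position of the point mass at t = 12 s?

381 m

On each constant-a segment, Δv = aΔt and Δx = v₀Δt + ½aΔt²; chain segment to segment.
0–4 s: v starts -7 m/s; Δx = -7·4 + ½·9·4² = 44 m; v ends 29 m/s.
4–8 s: v starts 29 m/s; Δx = 29·4 + ½·6·4² = 164 m; v ends 53 m/s.
8–12 s: v starts 53 m/s; Δx = 53·4 + ½·-4·4² = 180 m; v ends 37 m/s.
x(12) = -7 + Σ Δx = 381 m.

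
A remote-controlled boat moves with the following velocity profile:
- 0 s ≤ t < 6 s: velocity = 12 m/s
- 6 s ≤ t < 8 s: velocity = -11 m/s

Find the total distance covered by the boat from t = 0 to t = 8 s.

94 m

Total distance travelled is ∫|v| dt — sum the magnitudes of each area piece.
0–6 s: |12| × 6 = 72 m
6–8 s: |-11| × 2 = 22 m
Total distance = 94 m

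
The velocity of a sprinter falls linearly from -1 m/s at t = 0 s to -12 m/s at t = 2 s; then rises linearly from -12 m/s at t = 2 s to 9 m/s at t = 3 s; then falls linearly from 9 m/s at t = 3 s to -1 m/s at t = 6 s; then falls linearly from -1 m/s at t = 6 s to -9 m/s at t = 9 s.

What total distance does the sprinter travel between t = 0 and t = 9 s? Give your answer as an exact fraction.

Total distance travelled is ∫|v| dt — sum the magnitudes of each area piece.
0–2 s: |½(-1 + -12)(2)| = 13 m
2–3 s: v = 0 at t = 18/7 s; triangle areas 24/7 + 27/14 = 75/14 m
3–6 s: v = 0 at t = 5.7 s; triangle areas 12.15 + 0.15 = 12.3 m
6–9 s: |½(-1 + -9)(3)| = 15 m
Total distance = 1598/35 m

1598/35 m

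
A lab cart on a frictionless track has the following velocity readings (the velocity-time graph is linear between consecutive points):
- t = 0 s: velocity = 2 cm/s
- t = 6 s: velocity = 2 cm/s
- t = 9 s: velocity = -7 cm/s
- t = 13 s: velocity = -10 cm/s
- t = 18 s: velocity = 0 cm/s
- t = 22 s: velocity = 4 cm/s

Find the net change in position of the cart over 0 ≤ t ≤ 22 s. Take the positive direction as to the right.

-46.5 cm

Net displacement equals the area under the velocity-time graph (areas below the axis count negative).
0–6 s: 2 × 6 = 12 cm
6–9 s: ½(2 + -7)(3) = -7.5 cm
9–13 s: ½(-7 + -10)(4) = -34 cm
13–18 s: ½(-10 + 0)(5) = -25 cm
18–22 s: ½(0 + 4)(4) = 8 cm
Net displacement = -46.5 cm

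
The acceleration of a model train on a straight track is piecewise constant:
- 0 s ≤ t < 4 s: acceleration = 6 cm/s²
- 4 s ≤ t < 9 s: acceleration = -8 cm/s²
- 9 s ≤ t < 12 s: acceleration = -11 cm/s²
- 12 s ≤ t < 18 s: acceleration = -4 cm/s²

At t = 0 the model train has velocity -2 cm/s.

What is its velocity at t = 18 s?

Δv equals the area under the a-t graph; then v = v₀ + Δv.
0–4 s: 6 × 4 = 24 cm/s
4–9 s: -8 × 5 = -40 cm/s
9–12 s: -11 × 3 = -33 cm/s
12–18 s: -4 × 6 = -24 cm/s
Δv = -73 cm/s, so v(18) = -2 + (-73) = -75 cm/s.

-75 cm/s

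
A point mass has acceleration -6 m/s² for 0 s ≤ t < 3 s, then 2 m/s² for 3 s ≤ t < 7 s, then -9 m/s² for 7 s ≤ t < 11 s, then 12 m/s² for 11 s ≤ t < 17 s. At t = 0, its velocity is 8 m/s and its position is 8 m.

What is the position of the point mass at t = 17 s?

On each constant-a segment, Δv = aΔt and Δx = v₀Δt + ½aΔt²; chain segment to segment.
0–3 s: v starts 8 m/s; Δx = 8·3 + ½·-6·3² = -3 m; v ends -10 m/s.
3–7 s: v starts -10 m/s; Δx = -10·4 + ½·2·4² = -24 m; v ends -2 m/s.
7–11 s: v starts -2 m/s; Δx = -2·4 + ½·-9·4² = -80 m; v ends -38 m/s.
11–17 s: v starts -38 m/s; Δx = -38·6 + ½·12·6² = -12 m; v ends 34 m/s.
x(17) = 8 + Σ Δx = -111 m.

-111 m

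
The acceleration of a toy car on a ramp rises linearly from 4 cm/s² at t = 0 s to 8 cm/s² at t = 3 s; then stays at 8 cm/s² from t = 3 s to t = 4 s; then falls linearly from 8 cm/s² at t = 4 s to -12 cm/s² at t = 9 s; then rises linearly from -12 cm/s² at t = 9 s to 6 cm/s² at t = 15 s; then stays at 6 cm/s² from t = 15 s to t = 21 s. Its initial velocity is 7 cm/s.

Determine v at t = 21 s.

41 cm/s

Δv equals the area under the a-t graph; then v = v₀ + Δv.
0–3 s: ½(4 + 8)(3) = 18 cm/s
3–4 s: 8 × 1 = 8 cm/s
4–9 s: ½(8 + -12)(5) = -10 cm/s
9–15 s: ½(-12 + 6)(6) = -18 cm/s
15–21 s: 6 × 6 = 36 cm/s
Δv = 34 cm/s, so v(21) = 7 + (34) = 41 cm/s.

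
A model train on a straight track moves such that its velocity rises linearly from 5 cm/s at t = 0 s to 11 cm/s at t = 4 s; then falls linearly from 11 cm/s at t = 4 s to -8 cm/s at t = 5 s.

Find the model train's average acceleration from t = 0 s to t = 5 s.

Average acceleration = Δv/Δt = (-8 − 5)/(5 − 0) = -2.6 cm/s².

-2.6 cm/s²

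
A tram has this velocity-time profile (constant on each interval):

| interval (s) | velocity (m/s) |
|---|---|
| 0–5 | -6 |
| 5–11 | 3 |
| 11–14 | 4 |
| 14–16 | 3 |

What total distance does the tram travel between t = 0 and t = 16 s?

Total distance travelled is ∫|v| dt — sum the magnitudes of each area piece.
0–5 s: |-6| × 5 = 30 m
5–11 s: |3| × 6 = 18 m
11–14 s: |4| × 3 = 12 m
14–16 s: |3| × 2 = 6 m
Total distance = 66 m

66 m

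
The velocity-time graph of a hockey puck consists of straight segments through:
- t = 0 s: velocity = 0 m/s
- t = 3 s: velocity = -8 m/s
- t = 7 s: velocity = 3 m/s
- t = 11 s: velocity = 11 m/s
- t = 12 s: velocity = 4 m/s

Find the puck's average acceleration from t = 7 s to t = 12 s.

Average acceleration = Δv/Δt = (4 − 3)/(12 − 7) = 0.2 m/s².

0.2 m/s²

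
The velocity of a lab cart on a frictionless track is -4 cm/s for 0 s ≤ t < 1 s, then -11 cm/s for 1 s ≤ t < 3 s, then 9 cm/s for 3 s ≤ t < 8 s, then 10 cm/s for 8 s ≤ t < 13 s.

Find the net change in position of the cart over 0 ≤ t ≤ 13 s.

Displacement is the signed area under the v-t curve.
0–1 s: -4 × 1 = -4 cm
1–3 s: -11 × 2 = -22 cm
3–8 s: 9 × 5 = 45 cm
8–13 s: 10 × 5 = 50 cm
Net displacement = 69 cm

69 cm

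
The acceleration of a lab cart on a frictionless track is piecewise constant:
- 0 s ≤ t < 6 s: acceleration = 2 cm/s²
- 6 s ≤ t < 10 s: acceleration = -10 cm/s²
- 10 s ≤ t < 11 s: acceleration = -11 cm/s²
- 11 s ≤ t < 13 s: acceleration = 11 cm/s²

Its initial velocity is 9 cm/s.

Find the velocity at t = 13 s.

Δv equals the area under the a-t graph; then v = v₀ + Δv.
0–6 s: 2 × 6 = 12 cm/s
6–10 s: -10 × 4 = -40 cm/s
10–11 s: -11 × 1 = -11 cm/s
11–13 s: 11 × 2 = 22 cm/s
Δv = -17 cm/s, so v(13) = 9 + (-17) = -8 cm/s.

-8 cm/s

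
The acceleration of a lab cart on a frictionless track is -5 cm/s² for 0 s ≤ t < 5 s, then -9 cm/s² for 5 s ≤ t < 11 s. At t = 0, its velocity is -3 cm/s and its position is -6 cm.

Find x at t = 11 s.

On each constant-a segment, Δv = aΔt and Δx = v₀Δt + ½aΔt²; chain segment to segment.
0–5 s: v starts -3 cm/s; Δx = -3·5 + ½·-5·5² = -77.5 cm; v ends -28 cm/s.
5–11 s: v starts -28 cm/s; Δx = -28·6 + ½·-9·6² = -330 cm; v ends -82 cm/s.
x(11) = -6 + Σ Δx = -413.5 cm.

-413.5 cm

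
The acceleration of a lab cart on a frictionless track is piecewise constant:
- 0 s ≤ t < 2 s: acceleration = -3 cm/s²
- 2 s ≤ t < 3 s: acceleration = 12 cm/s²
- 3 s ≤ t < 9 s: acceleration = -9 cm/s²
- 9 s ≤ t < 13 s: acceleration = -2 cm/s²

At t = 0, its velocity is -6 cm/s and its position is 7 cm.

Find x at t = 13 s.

On each constant-a segment, Δv = aΔt and Δx = v₀Δt + ½aΔt²; chain segment to segment.
0–2 s: v starts -6 cm/s; Δx = -6·2 + ½·-3·2² = -18 cm; v ends -12 cm/s.
2–3 s: v starts -12 cm/s; Δx = -12·1 + ½·12·1² = -6 cm; v ends 0 cm/s.
3–9 s: v starts 0 cm/s; Δx = 0·6 + ½·-9·6² = -162 cm; v ends -54 cm/s.
9–13 s: v starts -54 cm/s; Δx = -54·4 + ½·-2·4² = -232 cm; v ends -62 cm/s.
x(13) = 7 + Σ Δx = -411 cm.

-411 cm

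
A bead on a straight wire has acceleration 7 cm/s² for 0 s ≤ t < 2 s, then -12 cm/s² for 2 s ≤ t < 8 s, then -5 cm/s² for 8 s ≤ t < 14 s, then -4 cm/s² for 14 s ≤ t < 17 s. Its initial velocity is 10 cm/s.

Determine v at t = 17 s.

Δv equals the area under the a-t graph; then v = v₀ + Δv.
0–2 s: 7 × 2 = 14 cm/s
2–8 s: -12 × 6 = -72 cm/s
8–14 s: -5 × 6 = -30 cm/s
14–17 s: -4 × 3 = -12 cm/s
Δv = -100 cm/s, so v(17) = 10 + (-100) = -90 cm/s.

-90 cm/s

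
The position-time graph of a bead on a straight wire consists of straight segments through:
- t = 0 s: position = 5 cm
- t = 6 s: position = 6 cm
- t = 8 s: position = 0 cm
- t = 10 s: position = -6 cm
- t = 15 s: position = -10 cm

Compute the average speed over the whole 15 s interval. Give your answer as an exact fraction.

Average speed = (total path length)/(elapsed time); on a piecewise-linear x-t graph the path length is Σ|Δx|.
0–6 s: |Δx| = |6 − 5| = 1 cm
6–8 s: |Δx| = |0 − 6| = 6 cm
8–10 s: |Δx| = |-6 − 0| = 6 cm
10–15 s: |Δx| = |-10 − -6| = 4 cm
Total path = 17 cm; average speed = 17/15 = 17/15 cm/s.

17/15 cm/s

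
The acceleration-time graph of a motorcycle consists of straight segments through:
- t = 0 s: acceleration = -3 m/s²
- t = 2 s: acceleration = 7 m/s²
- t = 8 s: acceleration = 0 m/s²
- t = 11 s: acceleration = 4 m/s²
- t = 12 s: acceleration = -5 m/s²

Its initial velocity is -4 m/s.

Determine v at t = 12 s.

26.5 m/s

Δv equals the area under the a-t graph; then v = v₀ + Δv.
0–2 s: ½(-3 + 7)(2) = 4 m/s
2–8 s: ½(7 + 0)(6) = 21 m/s
8–11 s: ½(0 + 4)(3) = 6 m/s
11–12 s: ½(4 + -5)(1) = -0.5 m/s
Δv = 30.5 m/s, so v(12) = -4 + (30.5) = 26.5 m/s.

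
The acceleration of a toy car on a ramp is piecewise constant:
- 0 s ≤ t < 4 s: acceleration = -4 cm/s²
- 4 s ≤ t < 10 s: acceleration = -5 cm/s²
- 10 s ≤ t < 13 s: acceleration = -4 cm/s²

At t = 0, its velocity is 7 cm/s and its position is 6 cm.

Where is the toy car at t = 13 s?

-277 cm

On each constant-a segment, Δv = aΔt and Δx = v₀Δt + ½aΔt²; chain segment to segment.
0–4 s: v starts 7 cm/s; Δx = 7·4 + ½·-4·4² = -4 cm; v ends -9 cm/s.
4–10 s: v starts -9 cm/s; Δx = -9·6 + ½·-5·6² = -144 cm; v ends -39 cm/s.
10–13 s: v starts -39 cm/s; Δx = -39·3 + ½·-4·3² = -135 cm; v ends -51 cm/s.
x(13) = 6 + Σ Δx = -277 cm.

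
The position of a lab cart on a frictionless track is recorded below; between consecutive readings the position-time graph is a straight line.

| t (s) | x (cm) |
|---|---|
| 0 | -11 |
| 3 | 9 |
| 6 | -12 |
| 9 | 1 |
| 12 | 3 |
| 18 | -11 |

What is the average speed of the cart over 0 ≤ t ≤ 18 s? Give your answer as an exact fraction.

35/9 cm/s

Average speed = (total path length)/(elapsed time); on a piecewise-linear x-t graph the path length is Σ|Δx|.
0–3 s: |Δx| = |9 − -11| = 20 cm
3–6 s: |Δx| = |-12 − 9| = 21 cm
6–9 s: |Δx| = |1 − -12| = 13 cm
9–12 s: |Δx| = |3 − 1| = 2 cm
12–18 s: |Δx| = |-11 − 3| = 14 cm
Total path = 70 cm; average speed = 70/18 = 35/9 cm/s.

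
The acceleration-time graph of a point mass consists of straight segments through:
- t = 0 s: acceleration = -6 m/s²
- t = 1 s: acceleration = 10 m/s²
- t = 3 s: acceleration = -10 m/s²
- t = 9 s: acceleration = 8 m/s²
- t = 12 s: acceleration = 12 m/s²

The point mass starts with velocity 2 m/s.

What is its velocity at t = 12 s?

28 m/s

Δv equals the area under the a-t graph; then v = v₀ + Δv.
0–1 s: ½(-6 + 10)(1) = 2 m/s
1–3 s: ½(10 + -10)(2) = 0 m/s
3–9 s: ½(-10 + 8)(6) = -6 m/s
9–12 s: ½(8 + 12)(3) = 30 m/s
Δv = 26 m/s, so v(12) = 2 + (26) = 28 m/s.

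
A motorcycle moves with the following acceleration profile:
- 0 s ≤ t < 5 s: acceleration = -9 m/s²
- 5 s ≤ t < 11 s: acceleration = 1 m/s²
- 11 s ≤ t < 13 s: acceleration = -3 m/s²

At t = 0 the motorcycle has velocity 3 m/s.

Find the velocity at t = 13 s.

-42 m/s

Δv equals the area under the a-t graph; then v = v₀ + Δv.
0–5 s: -9 × 5 = -45 m/s
5–11 s: 1 × 6 = 6 m/s
11–13 s: -3 × 2 = -6 m/s
Δv = -45 m/s, so v(13) = 3 + (-45) = -42 m/s.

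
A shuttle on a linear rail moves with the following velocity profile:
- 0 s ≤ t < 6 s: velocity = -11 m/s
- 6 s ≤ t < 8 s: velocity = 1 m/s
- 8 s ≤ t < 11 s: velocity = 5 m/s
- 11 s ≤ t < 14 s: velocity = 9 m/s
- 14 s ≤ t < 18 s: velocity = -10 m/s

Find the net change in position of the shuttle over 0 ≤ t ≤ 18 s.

-62 m

Displacement is the signed area under the v-t curve.
0–6 s: -11 × 6 = -66 m
6–8 s: 1 × 2 = 2 m
8–11 s: 5 × 3 = 15 m
11–14 s: 9 × 3 = 27 m
14–18 s: -10 × 4 = -40 m
Net displacement = -62 m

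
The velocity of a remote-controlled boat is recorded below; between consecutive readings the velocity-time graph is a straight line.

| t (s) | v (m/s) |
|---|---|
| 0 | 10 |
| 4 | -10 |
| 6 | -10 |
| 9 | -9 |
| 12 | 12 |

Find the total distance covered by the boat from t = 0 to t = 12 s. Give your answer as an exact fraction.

592/7 m

Distance (not displacement) is the total path length: add the absolute areas under v-t.
0–4 s: v = 0 at t = 2 s; triangle areas 10 + 10 = 20 m
4–6 s: |-10| × 2 = 20 m
6–9 s: |½(-10 + -9)(3)| = 28.5 m
9–12 s: v = 0 at t = 72/7 s; triangle areas 81/14 + 72/7 = 225/14 m
Total distance = 592/7 m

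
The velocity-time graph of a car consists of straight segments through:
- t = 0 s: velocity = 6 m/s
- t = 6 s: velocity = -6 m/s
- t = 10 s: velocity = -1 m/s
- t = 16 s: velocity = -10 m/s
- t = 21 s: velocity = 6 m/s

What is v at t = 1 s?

On 0–6 s the graph is linear from 6 to -6 m/s: v(1) = 6 + (-6 − 6)·(1 − 0)/(6 − 0) = 4 m/s.

4 m/s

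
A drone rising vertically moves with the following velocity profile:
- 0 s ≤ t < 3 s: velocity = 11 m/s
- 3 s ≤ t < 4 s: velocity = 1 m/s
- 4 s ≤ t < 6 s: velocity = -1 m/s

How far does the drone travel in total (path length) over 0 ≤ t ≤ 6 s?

36 m

Distance (not displacement) is the total path length: add the absolute areas under v-t.
0–3 s: |11| × 3 = 33 m
3–4 s: |1| × 1 = 1 m
4–6 s: |-1| × 2 = 2 m
Total distance = 36 m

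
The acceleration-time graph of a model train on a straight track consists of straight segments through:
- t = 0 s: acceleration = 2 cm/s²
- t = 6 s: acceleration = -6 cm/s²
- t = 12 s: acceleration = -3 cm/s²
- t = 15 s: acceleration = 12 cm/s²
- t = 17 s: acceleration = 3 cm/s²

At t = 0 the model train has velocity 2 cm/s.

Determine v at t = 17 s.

-8.5 cm/s

Δv equals the area under the a-t graph; then v = v₀ + Δv.
0–6 s: ½(2 + -6)(6) = -12 cm/s
6–12 s: ½(-6 + -3)(6) = -27 cm/s
12–15 s: ½(-3 + 12)(3) = 13.5 cm/s
15–17 s: ½(12 + 3)(2) = 15 cm/s
Δv = -10.5 cm/s, so v(17) = 2 + (-10.5) = -8.5 cm/s.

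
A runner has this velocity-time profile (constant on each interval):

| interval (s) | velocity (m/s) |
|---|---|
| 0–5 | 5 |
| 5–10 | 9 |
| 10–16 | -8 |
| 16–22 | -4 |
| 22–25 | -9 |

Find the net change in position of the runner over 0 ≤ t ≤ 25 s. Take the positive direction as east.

-29 m

Net displacement equals the area under the velocity-time graph (areas below the axis count negative).
0–5 s: 5 × 5 = 25 m
5–10 s: 9 × 5 = 45 m
10–16 s: -8 × 6 = -48 m
16–22 s: -4 × 6 = -24 m
22–25 s: -9 × 3 = -27 m
Net displacement = -29 m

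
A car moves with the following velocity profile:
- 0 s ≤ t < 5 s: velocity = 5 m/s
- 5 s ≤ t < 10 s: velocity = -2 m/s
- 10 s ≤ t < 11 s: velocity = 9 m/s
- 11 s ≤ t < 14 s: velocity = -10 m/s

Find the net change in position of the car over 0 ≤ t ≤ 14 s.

Net displacement equals the area under the velocity-time graph (areas below the axis count negative).
0–5 s: 5 × 5 = 25 m
5–10 s: -2 × 5 = -10 m
10–11 s: 9 × 1 = 9 m
11–14 s: -10 × 3 = -30 m
Net displacement = -6 m

-6 m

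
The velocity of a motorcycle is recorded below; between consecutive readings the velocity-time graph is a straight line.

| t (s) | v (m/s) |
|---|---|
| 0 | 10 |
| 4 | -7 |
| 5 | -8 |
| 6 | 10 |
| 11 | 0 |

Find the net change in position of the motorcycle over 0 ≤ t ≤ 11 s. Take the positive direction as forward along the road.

Displacement is the signed area under the v-t curve.
0–4 s: ½(10 + -7)(4) = 6 m
4–5 s: ½(-7 + -8)(1) = -7.5 m
5–6 s: ½(-8 + 10)(1) = 1 m
6–11 s: ½(10 + 0)(5) = 25 m
Net displacement = 24.5 m

24.5 m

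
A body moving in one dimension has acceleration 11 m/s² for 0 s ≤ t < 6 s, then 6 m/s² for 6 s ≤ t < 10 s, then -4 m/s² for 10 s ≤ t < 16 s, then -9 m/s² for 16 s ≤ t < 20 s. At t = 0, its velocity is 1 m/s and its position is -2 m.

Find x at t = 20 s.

On each constant-a segment, Δv = aΔt and Δx = v₀Δt + ½aΔt²; chain segment to segment.
0–6 s: v starts 1 m/s; Δx = 1·6 + ½·11·6² = 204 m; v ends 67 m/s.
6–10 s: v starts 67 m/s; Δx = 67·4 + ½·6·4² = 316 m; v ends 91 m/s.
10–16 s: v starts 91 m/s; Δx = 91·6 + ½·-4·6² = 474 m; v ends 67 m/s.
16–20 s: v starts 67 m/s; Δx = 67·4 + ½·-9·4² = 196 m; v ends 31 m/s.
x(20) = -2 + Σ Δx = 1188 m.

1188 m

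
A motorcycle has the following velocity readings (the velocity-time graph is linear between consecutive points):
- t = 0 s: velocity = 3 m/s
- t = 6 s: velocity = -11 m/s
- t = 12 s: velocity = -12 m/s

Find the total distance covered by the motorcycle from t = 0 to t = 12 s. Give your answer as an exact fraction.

Total distance travelled is ∫|v| dt — sum the magnitudes of each area piece.
0–6 s: v = 0 at t = 9/7 s; triangle areas 27/14 + 363/14 = 195/7 m
6–12 s: |½(-11 + -12)(6)| = 69 m
Total distance = 678/7 m

678/7 m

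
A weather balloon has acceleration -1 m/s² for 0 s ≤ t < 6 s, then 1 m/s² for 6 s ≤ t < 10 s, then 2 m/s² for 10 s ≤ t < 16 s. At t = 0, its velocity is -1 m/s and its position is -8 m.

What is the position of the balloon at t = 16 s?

-34 m

On each constant-a segment, Δv = aΔt and Δx = v₀Δt + ½aΔt²; chain segment to segment.
0–6 s: v starts -1 m/s; Δx = -1·6 + ½·-1·6² = -24 m; v ends -7 m/s.
6–10 s: v starts -7 m/s; Δx = -7·4 + ½·1·4² = -20 m; v ends -3 m/s.
10–16 s: v starts -3 m/s; Δx = -3·6 + ½·2·6² = 18 m; v ends 9 m/s.
x(16) = -8 + Σ Δx = -34 m.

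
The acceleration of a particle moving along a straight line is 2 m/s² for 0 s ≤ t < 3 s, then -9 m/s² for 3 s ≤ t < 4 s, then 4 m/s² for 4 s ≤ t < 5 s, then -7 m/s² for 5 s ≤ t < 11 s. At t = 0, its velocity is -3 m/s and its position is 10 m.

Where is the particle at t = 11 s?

On each constant-a segment, Δv = aΔt and Δx = v₀Δt + ½aΔt²; chain segment to segment.
0–3 s: v starts -3 m/s; Δx = -3·3 + ½·2·3² = 0 m; v ends 3 m/s.
3–4 s: v starts 3 m/s; Δx = 3·1 + ½·-9·1² = -1.5 m; v ends -6 m/s.
4–5 s: v starts -6 m/s; Δx = -6·1 + ½·4·1² = -4 m; v ends -2 m/s.
5–11 s: v starts -2 m/s; Δx = -2·6 + ½·-7·6² = -138 m; v ends -44 m/s.
x(11) = 10 + Σ Δx = -133.5 m.

-133.5 m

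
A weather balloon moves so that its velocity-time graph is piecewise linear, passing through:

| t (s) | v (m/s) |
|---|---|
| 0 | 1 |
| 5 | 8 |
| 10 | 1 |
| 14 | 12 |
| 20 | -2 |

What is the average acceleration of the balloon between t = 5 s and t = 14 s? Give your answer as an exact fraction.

4/9 m/s²

Average acceleration = Δv/Δt = (12 − 8)/(14 − 5) = 4/9 m/s².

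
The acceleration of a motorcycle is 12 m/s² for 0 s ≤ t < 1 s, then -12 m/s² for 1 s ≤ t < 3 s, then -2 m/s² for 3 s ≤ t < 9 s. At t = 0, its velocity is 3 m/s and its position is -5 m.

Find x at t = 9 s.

On each constant-a segment, Δv = aΔt and Δx = v₀Δt + ½aΔt²; chain segment to segment.
0–1 s: v starts 3 m/s; Δx = 3·1 + ½·12·1² = 9 m; v ends 15 m/s.
1–3 s: v starts 15 m/s; Δx = 15·2 + ½·-12·2² = 6 m; v ends -9 m/s.
3–9 s: v starts -9 m/s; Δx = -9·6 + ½·-2·6² = -90 m; v ends -21 m/s.
x(9) = -5 + Σ Δx = -80 m.

-80 m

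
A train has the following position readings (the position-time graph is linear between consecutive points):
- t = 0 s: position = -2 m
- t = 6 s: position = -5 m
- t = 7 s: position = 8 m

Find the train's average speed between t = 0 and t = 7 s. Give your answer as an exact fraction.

Average speed = (total path length)/(elapsed time); on a piecewise-linear x-t graph the path length is Σ|Δx|.
0–6 s: |Δx| = |-5 − -2| = 3 m
6–7 s: |Δx| = |8 − -5| = 13 m
Total path = 16 m; average speed = 16/7 = 16/7 m/s.

16/7 m/s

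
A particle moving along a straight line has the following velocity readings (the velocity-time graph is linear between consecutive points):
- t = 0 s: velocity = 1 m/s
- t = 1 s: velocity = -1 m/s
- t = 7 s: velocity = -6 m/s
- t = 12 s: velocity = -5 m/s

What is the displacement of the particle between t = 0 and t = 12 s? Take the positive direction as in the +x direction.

-48.5 m

Net displacement equals the area under the velocity-time graph (areas below the axis count negative).
0–1 s: ½(1 + -1)(1) = 0 m
1–7 s: ½(-1 + -6)(6) = -21 m
7–12 s: ½(-6 + -5)(5) = -27.5 m
Net displacement = -48.5 m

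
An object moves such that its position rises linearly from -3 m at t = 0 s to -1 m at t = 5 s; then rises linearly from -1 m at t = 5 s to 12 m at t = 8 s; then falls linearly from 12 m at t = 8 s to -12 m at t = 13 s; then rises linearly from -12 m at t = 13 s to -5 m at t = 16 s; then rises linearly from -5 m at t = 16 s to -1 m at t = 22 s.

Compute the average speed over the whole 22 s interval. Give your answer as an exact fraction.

25/11 m/s

Average speed = (total path length)/(elapsed time); on a piecewise-linear x-t graph the path length is Σ|Δx|.
0–5 s: |Δx| = |-1 − -3| = 2 m
5–8 s: |Δx| = |12 − -1| = 13 m
8–13 s: |Δx| = |-12 − 12| = 24 m
13–16 s: |Δx| = |-5 − -12| = 7 m
16–22 s: |Δx| = |-1 − -5| = 4 m
Total path = 50 m; average speed = 50/22 = 25/11 m/s.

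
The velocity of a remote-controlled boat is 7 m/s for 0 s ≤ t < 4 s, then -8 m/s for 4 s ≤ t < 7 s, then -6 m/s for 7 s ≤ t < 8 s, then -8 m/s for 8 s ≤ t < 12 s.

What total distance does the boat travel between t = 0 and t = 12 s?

Distance (not displacement) is the total path length: add the absolute areas under v-t.
0–4 s: |7| × 4 = 28 m
4–7 s: |-8| × 3 = 24 m
7–8 s: |-6| × 1 = 6 m
8–12 s: |-8| × 4 = 32 m
Total distance = 90 m

90 m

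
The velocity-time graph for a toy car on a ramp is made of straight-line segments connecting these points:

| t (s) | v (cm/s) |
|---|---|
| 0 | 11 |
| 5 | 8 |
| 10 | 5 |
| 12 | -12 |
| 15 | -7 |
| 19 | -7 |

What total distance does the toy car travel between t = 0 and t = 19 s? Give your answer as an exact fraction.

Total distance travelled is ∫|v| dt — sum the magnitudes of each area piece.
0–5 s: |½(11 + 8)(5)| = 47.5 cm
5–10 s: |½(8 + 5)(5)| = 32.5 cm
10–12 s: v = 0 at t = 180/17 s; triangle areas 25/17 + 144/17 = 169/17 cm
12–15 s: |½(-12 + -7)(3)| = 28.5 cm
15–19 s: |-7| × 4 = 28 cm
Total distance = 4979/34 cm

4979/34 cm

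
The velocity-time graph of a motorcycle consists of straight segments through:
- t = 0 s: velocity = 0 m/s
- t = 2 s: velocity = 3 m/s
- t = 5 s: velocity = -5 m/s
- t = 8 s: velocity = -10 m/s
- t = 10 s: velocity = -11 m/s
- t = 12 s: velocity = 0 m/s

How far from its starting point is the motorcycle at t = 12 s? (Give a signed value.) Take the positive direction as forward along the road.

-54.5 m

Net displacement equals the area under the velocity-time graph (areas below the axis count negative).
0–2 s: ½(0 + 3)(2) = 3 m
2–5 s: ½(3 + -5)(3) = -3 m
5–8 s: ½(-5 + -10)(3) = -22.5 m
8–10 s: ½(-10 + -11)(2) = -21 m
10–12 s: ½(-11 + 0)(2) = -11 m
Net displacement = -54.5 m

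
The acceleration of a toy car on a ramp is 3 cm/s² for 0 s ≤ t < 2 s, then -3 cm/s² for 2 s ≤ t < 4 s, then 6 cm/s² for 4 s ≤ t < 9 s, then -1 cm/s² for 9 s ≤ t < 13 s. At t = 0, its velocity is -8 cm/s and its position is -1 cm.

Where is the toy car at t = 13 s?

On each constant-a segment, Δv = aΔt and Δx = v₀Δt + ½aΔt²; chain segment to segment.
0–2 s: v starts -8 cm/s; Δx = -8·2 + ½·3·2² = -10 cm; v ends -2 cm/s.
2–4 s: v starts -2 cm/s; Δx = -2·2 + ½·-3·2² = -10 cm; v ends -8 cm/s.
4–9 s: v starts -8 cm/s; Δx = -8·5 + ½·6·5² = 35 cm; v ends 22 cm/s.
9–13 s: v starts 22 cm/s; Δx = 22·4 + ½·-1·4² = 80 cm; v ends 18 cm/s.
x(13) = -1 + Σ Δx = 94 cm.

94 cm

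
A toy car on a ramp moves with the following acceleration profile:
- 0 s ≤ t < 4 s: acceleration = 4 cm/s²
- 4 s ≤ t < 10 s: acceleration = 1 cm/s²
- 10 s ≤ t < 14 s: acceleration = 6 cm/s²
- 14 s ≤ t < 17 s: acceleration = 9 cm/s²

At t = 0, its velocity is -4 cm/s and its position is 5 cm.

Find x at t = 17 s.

397.5 cm

On each constant-a segment, Δv = aΔt and Δx = v₀Δt + ½aΔt²; chain segment to segment.
0–4 s: v starts -4 cm/s; Δx = -4·4 + ½·4·4² = 16 cm; v ends 12 cm/s.
4–10 s: v starts 12 cm/s; Δx = 12·6 + ½·1·6² = 90 cm; v ends 18 cm/s.
10–14 s: v starts 18 cm/s; Δx = 18·4 + ½·6·4² = 120 cm; v ends 42 cm/s.
14–17 s: v starts 42 cm/s; Δx = 42·3 + ½·9·3² = 166.5 cm; v ends 69 cm/s.
x(17) = 5 + Σ Δx = 397.5 cm.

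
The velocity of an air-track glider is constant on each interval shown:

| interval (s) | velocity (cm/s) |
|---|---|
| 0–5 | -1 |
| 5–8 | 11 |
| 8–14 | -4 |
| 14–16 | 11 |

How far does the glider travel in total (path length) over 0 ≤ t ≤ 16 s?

Distance (not displacement) is the total path length: add the absolute areas under v-t.
0–5 s: |-1| × 5 = 5 cm
5–8 s: |11| × 3 = 33 cm
8–14 s: |-4| × 6 = 24 cm
14–16 s: |11| × 2 = 22 cm
Total distance = 84 cm

84 cm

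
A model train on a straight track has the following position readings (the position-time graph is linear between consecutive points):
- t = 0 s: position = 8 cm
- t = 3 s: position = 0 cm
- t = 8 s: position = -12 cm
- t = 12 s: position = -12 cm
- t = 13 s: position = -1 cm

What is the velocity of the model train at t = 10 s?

0 cm/s

Velocity is the slope of the x-t graph on 8–12 s: (-12 − -12)/(12 − 8) = 0 cm/s.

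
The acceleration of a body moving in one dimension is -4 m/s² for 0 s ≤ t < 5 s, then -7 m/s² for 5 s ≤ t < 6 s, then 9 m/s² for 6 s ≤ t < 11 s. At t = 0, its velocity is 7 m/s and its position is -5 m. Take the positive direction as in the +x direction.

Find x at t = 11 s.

-24 m

On each constant-a segment, Δv = aΔt and Δx = v₀Δt + ½aΔt²; chain segment to segment.
0–5 s: v starts 7 m/s; Δx = 7·5 + ½·-4·5² = -15 m; v ends -13 m/s.
5–6 s: v starts -13 m/s; Δx = -13·1 + ½·-7·1² = -16.5 m; v ends -20 m/s.
6–11 s: v starts -20 m/s; Δx = -20·5 + ½·9·5² = 12.5 m; v ends 25 m/s.
x(11) = -5 + Σ Δx = -24 m.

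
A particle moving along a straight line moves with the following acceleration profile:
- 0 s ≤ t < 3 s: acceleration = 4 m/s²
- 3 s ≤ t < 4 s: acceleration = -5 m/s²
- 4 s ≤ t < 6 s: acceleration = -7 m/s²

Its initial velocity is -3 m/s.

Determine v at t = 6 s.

Δv equals the area under the a-t graph; then v = v₀ + Δv.
0–3 s: 4 × 3 = 12 m/s
3–4 s: -5 × 1 = -5 m/s
4–6 s: -7 × 2 = -14 m/s
Δv = -7 m/s, so v(6) = -3 + (-7) = -10 m/s.

-10 m/s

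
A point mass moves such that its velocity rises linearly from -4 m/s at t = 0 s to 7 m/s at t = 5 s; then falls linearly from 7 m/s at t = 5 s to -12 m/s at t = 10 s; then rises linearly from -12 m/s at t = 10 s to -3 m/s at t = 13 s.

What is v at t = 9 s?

On 5–10 s the graph is linear from 7 to -12 m/s: v(9) = 7 + (-12 − 7)·(9 − 5)/(10 − 5) = -8.2 m/s.

-8.2 m/s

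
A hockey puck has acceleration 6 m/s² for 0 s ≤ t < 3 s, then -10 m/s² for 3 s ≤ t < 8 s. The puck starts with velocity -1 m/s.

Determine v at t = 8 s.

-33 m/s

Δv equals the area under the a-t graph; then v = v₀ + Δv.
0–3 s: 6 × 3 = 18 m/s
3–8 s: -10 × 5 = -50 m/s
Δv = -32 m/s, so v(8) = -1 + (-32) = -33 m/s.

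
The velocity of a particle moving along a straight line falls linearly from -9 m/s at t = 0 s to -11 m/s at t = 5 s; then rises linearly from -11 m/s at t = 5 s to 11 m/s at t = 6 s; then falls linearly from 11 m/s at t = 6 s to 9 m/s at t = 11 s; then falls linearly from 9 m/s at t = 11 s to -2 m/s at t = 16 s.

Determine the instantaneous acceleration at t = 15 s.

-2.2 m/s²

Acceleration is the slope of the v-t graph on 11–16 s: (-2 − 9)/(16 − 11) = -2.2 m/s².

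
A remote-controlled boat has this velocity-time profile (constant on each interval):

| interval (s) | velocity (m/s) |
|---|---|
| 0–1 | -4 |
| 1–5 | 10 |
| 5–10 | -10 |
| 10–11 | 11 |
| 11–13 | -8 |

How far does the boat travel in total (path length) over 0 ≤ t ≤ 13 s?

121 m

Total distance travelled is ∫|v| dt — sum the magnitudes of each area piece.
0–1 s: |-4| × 1 = 4 m
1–5 s: |10| × 4 = 40 m
5–10 s: |-10| × 5 = 50 m
10–11 s: |11| × 1 = 11 m
11–13 s: |-8| × 2 = 16 m
Total distance = 121 m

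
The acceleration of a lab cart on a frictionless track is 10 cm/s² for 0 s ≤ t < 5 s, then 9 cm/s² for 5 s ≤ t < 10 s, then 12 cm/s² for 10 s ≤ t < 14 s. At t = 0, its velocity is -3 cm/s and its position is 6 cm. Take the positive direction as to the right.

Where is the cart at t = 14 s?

927.5 cm

On each constant-a segment, Δv = aΔt and Δx = v₀Δt + ½aΔt²; chain segment to segment.
0–5 s: v starts -3 cm/s; Δx = -3·5 + ½·10·5² = 110 cm; v ends 47 cm/s.
5–10 s: v starts 47 cm/s; Δx = 47·5 + ½·9·5² = 347.5 cm; v ends 92 cm/s.
10–14 s: v starts 92 cm/s; Δx = 92·4 + ½·12·4² = 464 cm; v ends 140 cm/s.
x(14) = 6 + Σ Δx = 927.5 cm.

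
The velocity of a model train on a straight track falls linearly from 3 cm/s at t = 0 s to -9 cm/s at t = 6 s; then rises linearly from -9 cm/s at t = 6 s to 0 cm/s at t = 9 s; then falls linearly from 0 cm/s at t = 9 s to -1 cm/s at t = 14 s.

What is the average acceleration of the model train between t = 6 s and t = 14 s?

1 cm/s²

Average acceleration = Δv/Δt = (-1 − -9)/(14 − 6) = 1 cm/s².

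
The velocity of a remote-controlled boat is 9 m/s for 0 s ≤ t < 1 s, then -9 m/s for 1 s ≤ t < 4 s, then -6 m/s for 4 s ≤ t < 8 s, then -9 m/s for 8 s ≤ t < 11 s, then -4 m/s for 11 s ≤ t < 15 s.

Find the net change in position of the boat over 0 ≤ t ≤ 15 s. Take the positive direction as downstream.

Net displacement equals the area under the velocity-time graph (areas below the axis count negative).
0–1 s: 9 × 1 = 9 m
1–4 s: -9 × 3 = -27 m
4–8 s: -6 × 4 = -24 m
8–11 s: -9 × 3 = -27 m
11–15 s: -4 × 4 = -16 m
Net displacement = -85 m

-85 m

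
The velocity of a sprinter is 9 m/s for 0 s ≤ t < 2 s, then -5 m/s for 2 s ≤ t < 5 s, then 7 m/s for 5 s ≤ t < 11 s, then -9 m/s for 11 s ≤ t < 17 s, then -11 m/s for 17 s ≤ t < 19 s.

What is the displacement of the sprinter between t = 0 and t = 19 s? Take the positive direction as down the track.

-31 m

Displacement is the signed area under the v-t curve.
0–2 s: 9 × 2 = 18 m
2–5 s: -5 × 3 = -15 m
5–11 s: 7 × 6 = 42 m
11–17 s: -9 × 6 = -54 m
17–19 s: -11 × 2 = -22 m
Net displacement = -31 m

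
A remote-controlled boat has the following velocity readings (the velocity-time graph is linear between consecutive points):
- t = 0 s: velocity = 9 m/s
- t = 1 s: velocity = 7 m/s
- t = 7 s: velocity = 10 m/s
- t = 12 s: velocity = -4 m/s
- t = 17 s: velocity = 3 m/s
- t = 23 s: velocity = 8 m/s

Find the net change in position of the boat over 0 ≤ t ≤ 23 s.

104.5 m

Net displacement equals the area under the velocity-time graph (areas below the axis count negative).
0–1 s: ½(9 + 7)(1) = 8 m
1–7 s: ½(7 + 10)(6) = 51 m
7–12 s: ½(10 + -4)(5) = 15 m
12–17 s: ½(-4 + 3)(5) = -2.5 m
17–23 s: ½(3 + 8)(6) = 33 m
Net displacement = 104.5 m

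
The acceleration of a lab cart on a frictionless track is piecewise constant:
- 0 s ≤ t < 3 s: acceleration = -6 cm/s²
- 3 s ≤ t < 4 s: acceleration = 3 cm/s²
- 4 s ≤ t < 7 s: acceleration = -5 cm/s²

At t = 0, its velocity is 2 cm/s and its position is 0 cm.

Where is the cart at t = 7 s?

-97 cm

On each constant-a segment, Δv = aΔt and Δx = v₀Δt + ½aΔt²; chain segment to segment.
0–3 s: v starts 2 cm/s; Δx = 2·3 + ½·-6·3² = -21 cm; v ends -16 cm/s.
3–4 s: v starts -16 cm/s; Δx = -16·1 + ½·3·1² = -14.5 cm; v ends -13 cm/s.
4–7 s: v starts -13 cm/s; Δx = -13·3 + ½·-5·3² = -61.5 cm; v ends -28 cm/s.
x(7) = 0 + Σ Δx = -97 cm.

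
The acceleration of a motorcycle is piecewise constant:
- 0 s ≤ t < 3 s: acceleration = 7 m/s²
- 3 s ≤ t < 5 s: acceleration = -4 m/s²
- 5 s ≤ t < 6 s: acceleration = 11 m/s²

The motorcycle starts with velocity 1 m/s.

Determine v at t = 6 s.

25 m/s

Δv equals the area under the a-t graph; then v = v₀ + Δv.
0–3 s: 7 × 3 = 21 m/s
3–5 s: -4 × 2 = -8 m/s
5–6 s: 11 × 1 = 11 m/s
Δv = 24 m/s, so v(6) = 1 + (24) = 25 m/s.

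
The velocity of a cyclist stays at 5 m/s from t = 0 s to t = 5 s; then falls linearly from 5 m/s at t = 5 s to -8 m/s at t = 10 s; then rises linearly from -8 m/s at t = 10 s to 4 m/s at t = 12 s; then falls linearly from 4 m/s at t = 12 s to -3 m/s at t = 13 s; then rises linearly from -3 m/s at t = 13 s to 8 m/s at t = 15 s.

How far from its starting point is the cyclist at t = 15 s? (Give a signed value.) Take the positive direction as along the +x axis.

19 m

Net displacement equals the area under the velocity-time graph (areas below the axis count negative).
0–5 s: 5 × 5 = 25 m
5–10 s: ½(5 + -8)(5) = -7.5 m
10–12 s: ½(-8 + 4)(2) = -4 m
12–13 s: ½(4 + -3)(1) = 0.5 m
13–15 s: ½(-3 + 8)(2) = 5 m
Net displacement = 19 m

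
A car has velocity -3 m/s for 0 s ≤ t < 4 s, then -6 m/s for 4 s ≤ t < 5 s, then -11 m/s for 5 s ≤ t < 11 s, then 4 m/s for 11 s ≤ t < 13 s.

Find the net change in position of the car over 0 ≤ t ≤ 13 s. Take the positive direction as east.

-76 m

Displacement is the signed area under the v-t curve.
0–4 s: -3 × 4 = -12 m
4–5 s: -6 × 1 = -6 m
5–11 s: -11 × 6 = -66 m
11–13 s: 4 × 2 = 8 m
Net displacement = -76 m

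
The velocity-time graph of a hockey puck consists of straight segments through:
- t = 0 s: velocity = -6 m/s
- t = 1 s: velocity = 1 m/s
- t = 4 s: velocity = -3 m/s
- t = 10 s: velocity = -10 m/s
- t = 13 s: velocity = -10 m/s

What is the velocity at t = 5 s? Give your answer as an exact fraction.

-25/6 m/s

On 4–10 s the graph is linear from -3 to -10 m/s: v(5) = -3 + (-10 − -3)·(5 − 4)/(10 − 4) = -25/6 m/s.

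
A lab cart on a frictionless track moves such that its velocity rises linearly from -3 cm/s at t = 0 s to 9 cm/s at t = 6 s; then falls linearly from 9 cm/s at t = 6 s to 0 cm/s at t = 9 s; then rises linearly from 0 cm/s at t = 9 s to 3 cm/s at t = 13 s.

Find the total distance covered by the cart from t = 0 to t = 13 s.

42 cm

Total distance travelled is ∫|v| dt — sum the magnitudes of each area piece.
0–6 s: v = 0 at t = 1.5 s; triangle areas 2.25 + 20.25 = 22.5 cm
6–9 s: |½(9 + 0)(3)| = 13.5 cm
9–13 s: |½(0 + 3)(4)| = 6 cm
Total distance = 42 cm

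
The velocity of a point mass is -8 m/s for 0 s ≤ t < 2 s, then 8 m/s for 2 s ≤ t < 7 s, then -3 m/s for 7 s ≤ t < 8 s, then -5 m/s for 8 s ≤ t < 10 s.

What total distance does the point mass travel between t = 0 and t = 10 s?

69 m

Total distance travelled is ∫|v| dt — sum the magnitudes of each area piece.
0–2 s: |-8| × 2 = 16 m
2–7 s: |8| × 5 = 40 m
7–8 s: |-3| × 1 = 3 m
8–10 s: |-5| × 2 = 10 m
Total distance = 69 m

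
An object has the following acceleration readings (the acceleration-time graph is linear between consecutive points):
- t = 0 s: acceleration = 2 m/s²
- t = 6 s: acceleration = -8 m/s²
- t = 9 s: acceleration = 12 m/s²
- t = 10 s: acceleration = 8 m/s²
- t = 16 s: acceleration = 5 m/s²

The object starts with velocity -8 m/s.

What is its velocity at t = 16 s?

29 m/s

Δv equals the area under the a-t graph; then v = v₀ + Δv.
0–6 s: ½(2 + -8)(6) = -18 m/s
6–9 s: ½(-8 + 12)(3) = 6 m/s
9–10 s: ½(12 + 8)(1) = 10 m/s
10–16 s: ½(8 + 5)(6) = 39 m/s
Δv = 37 m/s, so v(16) = -8 + (37) = 29 m/s.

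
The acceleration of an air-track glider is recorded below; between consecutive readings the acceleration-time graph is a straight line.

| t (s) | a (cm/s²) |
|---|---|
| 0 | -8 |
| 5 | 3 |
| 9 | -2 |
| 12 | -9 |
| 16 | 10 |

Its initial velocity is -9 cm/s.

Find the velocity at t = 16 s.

Δv equals the area under the a-t graph; then v = v₀ + Δv.
0–5 s: ½(-8 + 3)(5) = -12.5 cm/s
5–9 s: ½(3 + -2)(4) = 2 cm/s
9–12 s: ½(-2 + -9)(3) = -16.5 cm/s
12–16 s: ½(-9 + 10)(4) = 2 cm/s
Δv = -25 cm/s, so v(16) = -9 + (-25) = -34 cm/s.

-34 cm/s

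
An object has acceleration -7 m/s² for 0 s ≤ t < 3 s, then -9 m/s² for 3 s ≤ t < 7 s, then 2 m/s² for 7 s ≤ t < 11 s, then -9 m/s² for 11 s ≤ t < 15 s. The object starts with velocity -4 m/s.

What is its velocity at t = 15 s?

-89 m/s

Δv equals the area under the a-t graph; then v = v₀ + Δv.
0–3 s: -7 × 3 = -21 m/s
3–7 s: -9 × 4 = -36 m/s
7–11 s: 2 × 4 = 8 m/s
11–15 s: -9 × 4 = -36 m/s
Δv = -85 m/s, so v(15) = -4 + (-85) = -89 m/s.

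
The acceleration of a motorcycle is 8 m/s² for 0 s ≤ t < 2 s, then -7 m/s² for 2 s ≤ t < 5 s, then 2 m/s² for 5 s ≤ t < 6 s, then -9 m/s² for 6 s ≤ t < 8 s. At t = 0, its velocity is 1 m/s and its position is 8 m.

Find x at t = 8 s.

20.5 m

On each constant-a segment, Δv = aΔt and Δx = v₀Δt + ½aΔt²; chain segment to segment.
0–2 s: v starts 1 m/s; Δx = 1·2 + ½·8·2² = 18 m; v ends 17 m/s.
2–5 s: v starts 17 m/s; Δx = 17·3 + ½·-7·3² = 19.5 m; v ends -4 m/s.
5–6 s: v starts -4 m/s; Δx = -4·1 + ½·2·1² = -3 m; v ends -2 m/s.
6–8 s: v starts -2 m/s; Δx = -2·2 + ½·-9·2² = -22 m; v ends -20 m/s.
x(8) = 8 + Σ Δx = 20.5 m.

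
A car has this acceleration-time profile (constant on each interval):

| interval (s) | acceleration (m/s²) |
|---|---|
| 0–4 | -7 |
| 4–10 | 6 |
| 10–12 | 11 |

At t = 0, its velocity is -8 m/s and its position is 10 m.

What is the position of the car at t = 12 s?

On each constant-a segment, Δv = aΔt and Δx = v₀Δt + ½aΔt²; chain segment to segment.
0–4 s: v starts -8 m/s; Δx = -8·4 + ½·-7·4² = -88 m; v ends -36 m/s.
4–10 s: v starts -36 m/s; Δx = -36·6 + ½·6·6² = -108 m; v ends 0 m/s.
10–12 s: v starts 0 m/s; Δx = 0·2 + ½·11·2² = 22 m; v ends 22 m/s.
x(12) = 10 + Σ Δx = -164 m.

-164 m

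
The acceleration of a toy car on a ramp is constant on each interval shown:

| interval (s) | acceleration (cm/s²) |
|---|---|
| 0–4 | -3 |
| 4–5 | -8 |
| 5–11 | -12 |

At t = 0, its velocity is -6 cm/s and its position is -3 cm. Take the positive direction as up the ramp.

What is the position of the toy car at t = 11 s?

-445 cm

On each constant-a segment, Δv = aΔt and Δx = v₀Δt + ½aΔt²; chain segment to segment.
0–4 s: v starts -6 cm/s; Δx = -6·4 + ½·-3·4² = -48 cm; v ends -18 cm/s.
4–5 s: v starts -18 cm/s; Δx = -18·1 + ½·-8·1² = -22 cm; v ends -26 cm/s.
5–11 s: v starts -26 cm/s; Δx = -26·6 + ½·-12·6² = -372 cm; v ends -98 cm/s.
x(11) = -3 + Σ Δx = -445 cm.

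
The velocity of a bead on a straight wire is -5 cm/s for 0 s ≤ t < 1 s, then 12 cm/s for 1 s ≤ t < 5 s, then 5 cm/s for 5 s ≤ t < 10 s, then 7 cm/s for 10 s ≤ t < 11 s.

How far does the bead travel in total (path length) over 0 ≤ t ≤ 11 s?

85 cm

Total distance travelled is ∫|v| dt — sum the magnitudes of each area piece.
0–1 s: |-5| × 1 = 5 cm
1–5 s: |12| × 4 = 48 cm
5–10 s: |5| × 5 = 25 cm
10–11 s: |7| × 1 = 7 cm
Total distance = 85 cm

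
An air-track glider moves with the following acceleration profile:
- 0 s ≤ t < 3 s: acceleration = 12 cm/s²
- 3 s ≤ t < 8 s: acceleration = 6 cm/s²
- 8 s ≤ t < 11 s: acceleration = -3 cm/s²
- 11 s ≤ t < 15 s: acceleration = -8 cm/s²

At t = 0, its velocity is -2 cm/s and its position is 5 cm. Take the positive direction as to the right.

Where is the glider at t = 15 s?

On each constant-a segment, Δv = aΔt and Δx = v₀Δt + ½aΔt²; chain segment to segment.
0–3 s: v starts -2 cm/s; Δx = -2·3 + ½·12·3² = 48 cm; v ends 34 cm/s.
3–8 s: v starts 34 cm/s; Δx = 34·5 + ½·6·5² = 245 cm; v ends 64 cm/s.
8–11 s: v starts 64 cm/s; Δx = 64·3 + ½·-3·3² = 178.5 cm; v ends 55 cm/s.
11–15 s: v starts 55 cm/s; Δx = 55·4 + ½·-8·4² = 156 cm; v ends 23 cm/s.
x(15) = 5 + Σ Δx = 632.5 cm.

632.5 cm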